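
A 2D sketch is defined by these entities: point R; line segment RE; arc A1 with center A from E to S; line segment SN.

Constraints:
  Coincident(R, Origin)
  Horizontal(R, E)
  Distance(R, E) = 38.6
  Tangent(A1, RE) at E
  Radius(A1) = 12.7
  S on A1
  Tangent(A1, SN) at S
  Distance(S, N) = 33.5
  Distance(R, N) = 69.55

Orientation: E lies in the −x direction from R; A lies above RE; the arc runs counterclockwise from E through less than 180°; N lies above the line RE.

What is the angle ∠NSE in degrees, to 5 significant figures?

113.33°

Checks: |AS| = 12.70 ✓; ∠(AS, SN) = 90.00° ✓; |SN| = 33.50 ✓; |RN| = 69.55 ✓.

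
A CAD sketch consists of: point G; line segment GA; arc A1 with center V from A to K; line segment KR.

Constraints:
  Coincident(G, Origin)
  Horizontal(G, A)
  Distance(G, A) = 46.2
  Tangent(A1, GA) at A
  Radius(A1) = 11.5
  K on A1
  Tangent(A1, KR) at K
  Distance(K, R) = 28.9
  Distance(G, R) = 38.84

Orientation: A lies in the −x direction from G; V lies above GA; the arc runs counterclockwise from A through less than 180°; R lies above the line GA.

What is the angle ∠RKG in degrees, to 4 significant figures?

71.72°

G is at the origin; G and A share the same y with |GA| = 46.2 and A on the −x side, so A = (-46.20, 0.000). Tangency of A1 to GA means the radius VA is perpendicular to GA, so V = A + (0, 11.5) = (-46.20, 11.50). Since VK ⟂ KR (tangency), |VR| = √(11.5² + 28.9²) = 31.10 regardless of where K sits on A1. So R lies on both circle(G, 38.84) and circle(V, 31.10); the above-GA intersection is R = (-22.51, 31.65). K is the foot of the tangent from R: K = (-36.04, 6.116).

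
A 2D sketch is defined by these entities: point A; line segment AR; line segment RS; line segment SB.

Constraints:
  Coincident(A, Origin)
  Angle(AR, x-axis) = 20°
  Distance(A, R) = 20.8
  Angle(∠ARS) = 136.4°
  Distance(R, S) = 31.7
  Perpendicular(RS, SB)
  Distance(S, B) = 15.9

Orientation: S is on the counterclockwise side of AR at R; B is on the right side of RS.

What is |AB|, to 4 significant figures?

55.69

A is at the origin; AR runs at 20.0° with length 20.8, so R = 20.8·(cos 20.0°, sin 20.0°) = (19.55, 7.114). ∠ARS = 136.4°, so RS runs at 20.0° + (180° − 136.4°) = 63.60° from the x-axis; with |RS| = 31.7, S = R + 31.7·(cos 63.60°, sin 63.60°) = (33.64, 35.51). The perpendicularity gives SB at right angles to RS; with |SB| = 15.9 on the right of RS, B = S + 15.9·(0.8957, -0.4446) = (47.88, 28.44). Then |AB| = |B − A| = 55.69.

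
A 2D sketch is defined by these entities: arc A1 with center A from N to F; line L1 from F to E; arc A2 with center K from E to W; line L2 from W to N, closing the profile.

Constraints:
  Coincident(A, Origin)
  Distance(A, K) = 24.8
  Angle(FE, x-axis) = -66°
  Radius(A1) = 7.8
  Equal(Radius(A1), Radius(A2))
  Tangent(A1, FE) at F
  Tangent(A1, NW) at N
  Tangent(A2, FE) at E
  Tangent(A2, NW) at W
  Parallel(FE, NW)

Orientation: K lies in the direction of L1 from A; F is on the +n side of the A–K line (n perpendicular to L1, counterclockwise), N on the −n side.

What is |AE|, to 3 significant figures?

26.0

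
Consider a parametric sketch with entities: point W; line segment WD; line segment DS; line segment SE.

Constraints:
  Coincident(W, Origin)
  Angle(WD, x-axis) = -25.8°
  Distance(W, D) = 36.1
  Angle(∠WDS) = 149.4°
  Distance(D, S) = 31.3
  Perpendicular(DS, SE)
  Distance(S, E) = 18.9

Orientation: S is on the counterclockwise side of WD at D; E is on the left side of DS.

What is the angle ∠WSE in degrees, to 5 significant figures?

73.584°

W is at the origin; WD runs at -25.8° with length 36.1, so D = 36.1·(cos -25.8°, sin -25.8°) = (32.502, -15.712). ∠WDS = 149.4°, so DS runs at -25.8° + (180° − 149.4°) = 4.8000° from the x-axis; with |DS| = 31.3, S = D + 31.3·(cos 4.8000°, sin 4.8000°) = (63.692, -13.093). DS is perpendicular to SE; with |SE| = 18.9 on the left of DS, E = S + 18.9·(-0.083678, 0.99649) = (62.110, 5.7410). Then cos ∠WSE = SW·SE / (|SW||SE|), giving 73.584°.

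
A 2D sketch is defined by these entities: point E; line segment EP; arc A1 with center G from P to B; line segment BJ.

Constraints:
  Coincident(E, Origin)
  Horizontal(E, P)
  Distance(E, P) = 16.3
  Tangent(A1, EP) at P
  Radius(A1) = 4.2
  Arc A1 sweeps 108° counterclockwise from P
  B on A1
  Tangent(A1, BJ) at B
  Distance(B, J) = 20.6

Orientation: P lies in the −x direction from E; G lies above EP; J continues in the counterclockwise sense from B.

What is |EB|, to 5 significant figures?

13.478

A1 meets EP tangentially, so GP is at right angles to EP, so G = P + (0, 4.2) = (-16.300, 4.2000). On A1, P sits at bearing -90° from G; a 108° counterclockwise sweep puts B at bearing 18°, so B = G + 4.2·(cos 18°, sin 18°) = (-12.306, 5.4979). Then |EB| = |B − E| = 13.478.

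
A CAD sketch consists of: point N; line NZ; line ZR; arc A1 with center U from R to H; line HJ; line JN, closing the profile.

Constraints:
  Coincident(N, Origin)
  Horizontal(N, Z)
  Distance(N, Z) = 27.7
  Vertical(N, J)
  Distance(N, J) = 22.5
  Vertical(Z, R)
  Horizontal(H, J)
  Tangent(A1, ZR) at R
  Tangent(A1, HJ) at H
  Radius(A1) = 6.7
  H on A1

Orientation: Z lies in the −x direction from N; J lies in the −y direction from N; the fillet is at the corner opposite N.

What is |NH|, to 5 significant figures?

30.777

N is at the origin; NZ is horizontal with |NZ| = 27.7 and Z on the −x side, so Z = (-27.700, 0.0000). N and J share the same x with |NJ| = 22.5 and J on the −y side, so J = (0.0000, -22.500). The virtual corner opposite N is at (-27.700, -22.500). The tangent condition forces UR to be normal to ZR and A1 meets HJ tangentially, so UH is at right angles to HJ, with radius 6.7, so the center U sits 6.7 in from both sides at U = (-21.000, -15.800). That places the tangent points at R = (-27.700, -15.800) on ZR and H = (-21.000, -22.500) on HJ. Then |NH| = |H − N| = 30.777.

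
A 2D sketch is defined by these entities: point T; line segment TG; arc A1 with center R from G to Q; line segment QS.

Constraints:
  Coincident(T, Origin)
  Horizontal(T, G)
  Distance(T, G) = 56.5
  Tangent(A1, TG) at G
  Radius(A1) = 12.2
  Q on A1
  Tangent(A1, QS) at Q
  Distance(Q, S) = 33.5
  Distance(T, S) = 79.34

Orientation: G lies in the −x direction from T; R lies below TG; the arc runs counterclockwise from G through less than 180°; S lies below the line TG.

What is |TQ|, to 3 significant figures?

70.0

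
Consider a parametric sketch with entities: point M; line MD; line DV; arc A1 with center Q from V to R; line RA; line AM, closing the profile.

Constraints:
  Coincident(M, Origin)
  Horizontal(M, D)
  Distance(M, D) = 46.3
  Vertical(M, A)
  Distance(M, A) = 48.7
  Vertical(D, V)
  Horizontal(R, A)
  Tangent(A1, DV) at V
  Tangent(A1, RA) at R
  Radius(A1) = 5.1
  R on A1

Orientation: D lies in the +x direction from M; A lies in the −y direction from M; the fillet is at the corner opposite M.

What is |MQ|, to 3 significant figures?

60.0

M and A share the same x with |MA| = 48.7 and A on the −y side, so A = (0.00, -48.7). The virtual corner opposite M is at (46.3, -48.7). The tangent condition forces QV to be normal to DV and tangency of A1 to RA means the radius QR is perpendicular to RA, with radius 5.1, so the center Q sits 5.1 in from both sides at Q = (41.2, -43.6). Then |MQ| = |Q − M| = 60.0.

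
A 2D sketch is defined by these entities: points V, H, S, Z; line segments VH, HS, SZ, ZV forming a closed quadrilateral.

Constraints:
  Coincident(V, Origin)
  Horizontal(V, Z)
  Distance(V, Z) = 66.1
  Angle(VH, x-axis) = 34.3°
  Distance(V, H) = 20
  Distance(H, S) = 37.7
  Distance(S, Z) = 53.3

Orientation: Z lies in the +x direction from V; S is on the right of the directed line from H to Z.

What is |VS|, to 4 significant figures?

32.88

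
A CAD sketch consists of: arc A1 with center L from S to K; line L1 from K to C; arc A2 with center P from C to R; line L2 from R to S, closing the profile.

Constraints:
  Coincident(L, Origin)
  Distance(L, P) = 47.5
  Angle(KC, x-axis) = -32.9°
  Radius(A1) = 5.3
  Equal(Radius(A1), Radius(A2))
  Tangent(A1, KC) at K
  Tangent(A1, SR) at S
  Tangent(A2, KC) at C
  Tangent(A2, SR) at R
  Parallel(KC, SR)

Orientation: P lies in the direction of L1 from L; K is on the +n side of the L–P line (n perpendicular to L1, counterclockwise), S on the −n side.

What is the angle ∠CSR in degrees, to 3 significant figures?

12.6°

Tangency of A1 to both parallel lines with radius 5.3 puts K and S at L ± 5.3·n: K = (2.88, 4.45), S = (-2.88, -4.45). Equal radii place C and R the same way about P: C = P + 5.3·n = (42.8, -21.4), R = P − 5.3·n = (37.0, -30.3). Then cos ∠CSR = SC·SR / (|SC||SR|), giving 12.6°.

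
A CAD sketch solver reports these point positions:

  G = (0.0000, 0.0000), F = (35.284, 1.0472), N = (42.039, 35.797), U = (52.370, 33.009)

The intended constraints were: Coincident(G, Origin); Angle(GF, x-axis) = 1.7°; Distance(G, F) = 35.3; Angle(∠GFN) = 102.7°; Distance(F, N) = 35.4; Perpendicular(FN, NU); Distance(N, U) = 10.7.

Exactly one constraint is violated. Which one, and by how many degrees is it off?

Perpendicular(FN, NU) — off by 4.10°.

G = (0.00, 0.00) ✓; GF at 1.700° ✓; |GF| = 35.30 ✓; ∠GFN = 102.7° ✓; |FN| = 35.40 ✓; ∠(FN, NU) = 94.10° ✗; |NU| = 10.70 ✓.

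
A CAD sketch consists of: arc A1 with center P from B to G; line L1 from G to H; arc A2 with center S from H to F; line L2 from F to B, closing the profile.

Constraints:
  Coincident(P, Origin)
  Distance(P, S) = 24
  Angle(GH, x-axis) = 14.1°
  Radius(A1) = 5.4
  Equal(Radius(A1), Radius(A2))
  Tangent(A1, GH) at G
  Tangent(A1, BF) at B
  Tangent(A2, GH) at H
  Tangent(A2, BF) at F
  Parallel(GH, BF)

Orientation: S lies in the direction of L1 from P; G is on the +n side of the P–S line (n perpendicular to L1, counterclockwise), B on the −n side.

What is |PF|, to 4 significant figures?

24.60

Tangency of A1 to both parallel lines with radius 5.4 puts G and B at P ± 5.4·n: G = (-1.316, 5.237), B = (1.316, -5.237). Equal radii place H and F the same way about S: H = S + 5.4·n = (21.96, 11.08), F = S − 5.4·n = (24.59, 0.6095). Then |PF| = |F − P| = 24.60.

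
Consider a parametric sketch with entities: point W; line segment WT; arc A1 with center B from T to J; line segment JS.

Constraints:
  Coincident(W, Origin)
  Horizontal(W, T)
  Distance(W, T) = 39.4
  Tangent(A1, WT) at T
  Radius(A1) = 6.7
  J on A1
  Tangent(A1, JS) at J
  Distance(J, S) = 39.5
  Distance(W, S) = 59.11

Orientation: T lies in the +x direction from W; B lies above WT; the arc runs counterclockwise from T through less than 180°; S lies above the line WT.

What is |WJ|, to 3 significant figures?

46.6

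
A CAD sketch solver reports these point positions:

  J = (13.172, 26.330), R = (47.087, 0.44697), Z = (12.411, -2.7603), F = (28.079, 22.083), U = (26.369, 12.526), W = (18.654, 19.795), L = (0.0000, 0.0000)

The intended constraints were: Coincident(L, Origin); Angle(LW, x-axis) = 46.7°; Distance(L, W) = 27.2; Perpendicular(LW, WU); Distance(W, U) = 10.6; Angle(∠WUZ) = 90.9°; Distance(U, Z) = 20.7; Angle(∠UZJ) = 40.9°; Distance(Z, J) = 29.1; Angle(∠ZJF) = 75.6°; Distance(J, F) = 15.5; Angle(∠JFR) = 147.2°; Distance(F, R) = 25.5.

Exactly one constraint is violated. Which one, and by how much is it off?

Distance(F, R) = 25.5 — off by 3.30.

L = (0.00, 0.00) ✓; LW at 46.70° ✓; |LW| = 27.20 ✓; ∠(LW, WU) = 89.99° ✓; |WU| = 10.60 ✓; ∠WUZ = 90.90° ✓; |UZ| = 20.70 ✓; ∠UZJ = 40.90° ✓; |ZJ| = 29.10 ✓; ∠ZJF = 75.60° ✓; |JF| = 15.50 ✓; ∠JFR = 147.2° ✓; |FR| = 28.80 ✗.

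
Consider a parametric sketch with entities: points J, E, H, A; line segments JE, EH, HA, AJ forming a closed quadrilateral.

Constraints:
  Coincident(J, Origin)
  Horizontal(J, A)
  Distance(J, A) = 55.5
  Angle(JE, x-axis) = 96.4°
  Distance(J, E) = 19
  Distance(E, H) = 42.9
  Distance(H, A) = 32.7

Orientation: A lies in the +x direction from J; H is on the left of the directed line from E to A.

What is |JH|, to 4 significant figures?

48.91

Checks: J.y = 0.00, A.y = 0.00 ✓; |EH| = 42.90 ✓; |HA| = 32.70 ✓.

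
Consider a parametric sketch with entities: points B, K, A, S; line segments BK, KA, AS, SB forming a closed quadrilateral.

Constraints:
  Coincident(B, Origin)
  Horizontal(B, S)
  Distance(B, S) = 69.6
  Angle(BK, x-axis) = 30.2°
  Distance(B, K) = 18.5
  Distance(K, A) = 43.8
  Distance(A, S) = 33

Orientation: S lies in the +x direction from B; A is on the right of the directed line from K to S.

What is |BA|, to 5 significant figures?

51.136

Checks: BK at 30.20° ✓; |KA| = 43.80 ✓; |AS| = 33.00 ✓.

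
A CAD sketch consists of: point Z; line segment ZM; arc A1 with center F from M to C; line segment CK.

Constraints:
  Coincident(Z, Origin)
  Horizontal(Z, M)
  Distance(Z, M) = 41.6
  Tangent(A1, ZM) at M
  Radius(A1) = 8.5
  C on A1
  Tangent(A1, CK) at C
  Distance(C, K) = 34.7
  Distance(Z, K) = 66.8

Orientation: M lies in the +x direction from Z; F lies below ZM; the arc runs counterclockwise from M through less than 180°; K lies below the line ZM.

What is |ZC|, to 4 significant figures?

36.46

Checks: Z = (0.00, 0.00) ✓; |FC| = 8.500 ✓; ∠(FC, CK) = 90.00° ✓; |CK| = 34.70 ✓; |ZK| = 66.80 ✓.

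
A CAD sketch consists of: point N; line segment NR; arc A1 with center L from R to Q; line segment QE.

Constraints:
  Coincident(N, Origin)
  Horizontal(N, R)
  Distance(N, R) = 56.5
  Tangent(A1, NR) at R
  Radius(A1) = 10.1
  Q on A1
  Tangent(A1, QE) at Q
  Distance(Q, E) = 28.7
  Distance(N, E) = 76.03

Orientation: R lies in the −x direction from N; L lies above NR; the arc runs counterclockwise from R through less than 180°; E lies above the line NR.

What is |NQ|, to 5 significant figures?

50.891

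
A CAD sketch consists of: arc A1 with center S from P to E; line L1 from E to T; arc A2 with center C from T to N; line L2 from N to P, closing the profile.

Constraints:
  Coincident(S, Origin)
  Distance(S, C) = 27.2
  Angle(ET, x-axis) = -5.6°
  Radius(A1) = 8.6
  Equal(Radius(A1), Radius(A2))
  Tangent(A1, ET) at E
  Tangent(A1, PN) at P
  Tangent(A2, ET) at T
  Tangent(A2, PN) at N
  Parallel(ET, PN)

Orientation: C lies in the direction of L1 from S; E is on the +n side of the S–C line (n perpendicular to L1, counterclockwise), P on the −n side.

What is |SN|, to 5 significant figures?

28.527

The slot axis is L1's direction at -5.6°, so u = (cos -5.6°, sin -5.6°) = (0.99523, -0.097583) and n = (−sin -5.6°, cos -5.6°) = (0.097583, 0.99523). S is at the origin and C lies 27.2 along u from S, so C = 27.2·u = (27.070, -2.6543). Tangency of A1 to both parallel lines with radius 8.6 puts E and P at S ± 8.6·n: E = (0.83921, 8.5590), P = (-0.83921, -8.5590). Equal radii place T and N the same way about C: T = C + 8.6·n = (27.909, 5.9047), N = C − 8.6·n = (26.231, -11.213). Then |SN| = |N − S| = 28.527.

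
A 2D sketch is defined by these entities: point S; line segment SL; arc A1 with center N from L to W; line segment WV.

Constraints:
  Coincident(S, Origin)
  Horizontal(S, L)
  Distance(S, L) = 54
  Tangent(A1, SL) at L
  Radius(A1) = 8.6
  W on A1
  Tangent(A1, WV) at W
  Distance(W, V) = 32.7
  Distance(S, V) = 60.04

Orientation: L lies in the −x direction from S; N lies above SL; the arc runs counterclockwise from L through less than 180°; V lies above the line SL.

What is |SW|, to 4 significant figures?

46.15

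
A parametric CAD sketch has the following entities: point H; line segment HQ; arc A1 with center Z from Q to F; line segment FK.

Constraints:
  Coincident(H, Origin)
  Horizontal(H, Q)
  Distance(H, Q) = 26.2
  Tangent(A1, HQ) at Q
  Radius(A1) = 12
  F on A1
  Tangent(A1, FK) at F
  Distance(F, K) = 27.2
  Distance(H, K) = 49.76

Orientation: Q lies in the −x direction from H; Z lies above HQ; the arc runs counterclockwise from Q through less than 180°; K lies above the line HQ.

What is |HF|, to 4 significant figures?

23.06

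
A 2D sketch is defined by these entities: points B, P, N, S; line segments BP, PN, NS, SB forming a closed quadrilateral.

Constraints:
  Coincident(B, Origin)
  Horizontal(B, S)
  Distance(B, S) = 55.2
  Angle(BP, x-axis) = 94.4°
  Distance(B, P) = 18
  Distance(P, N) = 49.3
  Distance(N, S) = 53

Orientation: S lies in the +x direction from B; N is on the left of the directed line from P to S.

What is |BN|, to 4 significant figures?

61.52

Checks: |PN| = 49.30 ✓; |NS| = 53.00 ✓.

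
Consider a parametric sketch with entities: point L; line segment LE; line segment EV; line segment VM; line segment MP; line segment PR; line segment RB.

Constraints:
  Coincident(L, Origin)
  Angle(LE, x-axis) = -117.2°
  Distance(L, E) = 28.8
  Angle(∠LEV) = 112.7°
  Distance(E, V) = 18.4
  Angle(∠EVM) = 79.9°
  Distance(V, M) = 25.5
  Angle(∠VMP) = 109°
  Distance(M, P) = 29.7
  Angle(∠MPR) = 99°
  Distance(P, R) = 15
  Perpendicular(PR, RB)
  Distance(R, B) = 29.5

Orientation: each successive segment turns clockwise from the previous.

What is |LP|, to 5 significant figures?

5.3190

L is at the origin; LE runs at -117.2° with length 28.8, so E = (-13.164, -25.615). ∠LEV = 112.7° gives EV at 175.50° from the x-axis; with |EV| = 18.4, V = (-31.508, -24.172). ∠EVM = 79.9° gives VM at 75.400° from the x-axis; with |VM| = 25.5, M = (-25.080, 0.50504). ∠VMP = 109.0° gives MP at 4.4000° from the x-axis; with |MP| = 29.7, P = (4.5325, 2.7836). Then |LP| = |P − L| = 5.3190.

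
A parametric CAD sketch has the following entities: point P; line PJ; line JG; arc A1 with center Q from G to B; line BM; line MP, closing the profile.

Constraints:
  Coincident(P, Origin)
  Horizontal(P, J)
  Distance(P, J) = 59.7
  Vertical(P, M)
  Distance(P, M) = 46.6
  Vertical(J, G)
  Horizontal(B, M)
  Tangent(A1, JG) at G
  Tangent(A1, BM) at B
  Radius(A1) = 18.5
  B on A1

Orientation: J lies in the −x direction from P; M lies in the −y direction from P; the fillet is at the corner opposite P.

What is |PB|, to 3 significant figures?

62.2

P is at the origin; PJ is horizontal with |PJ| = 59.7 and J on the −x side, so J = (-59.7, 0.00). P and M share the same x with |PM| = 46.6 and M on the −y side, so M = (0.00, -46.6). The virtual corner opposite P is at (-59.7, -46.6). The tangent condition forces QG to be normal to JG and since A1 is tangent to BM there, QB ⟂ BM, with radius 18.5, so the center Q sits 18.5 in from both sides at Q = (-41.2, -28.1). That places the tangent points at G = (-59.7, -28.1) on JG and B = (-41.2, -46.6) on BM. Then |PB| = |B − P| = 62.2.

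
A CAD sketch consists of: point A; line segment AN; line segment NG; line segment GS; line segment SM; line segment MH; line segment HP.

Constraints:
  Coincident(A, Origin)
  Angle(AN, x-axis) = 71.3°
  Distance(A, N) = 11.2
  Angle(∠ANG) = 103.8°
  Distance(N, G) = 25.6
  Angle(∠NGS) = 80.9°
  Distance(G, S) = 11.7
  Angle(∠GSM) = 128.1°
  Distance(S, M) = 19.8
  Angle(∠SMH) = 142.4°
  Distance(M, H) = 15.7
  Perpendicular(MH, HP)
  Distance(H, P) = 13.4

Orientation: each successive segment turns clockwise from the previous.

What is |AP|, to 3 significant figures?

6.92

∠SMH = 142.4° gives MH at 166° from the x-axis; with |MH| = 15.7, H = (-7.07, -7.35). MH ⟂ HP, so HP runs at 76.5°; with |HP| = 13.4, P = (-3.95, 5.68). Then |AP| = |P − A| = 6.92.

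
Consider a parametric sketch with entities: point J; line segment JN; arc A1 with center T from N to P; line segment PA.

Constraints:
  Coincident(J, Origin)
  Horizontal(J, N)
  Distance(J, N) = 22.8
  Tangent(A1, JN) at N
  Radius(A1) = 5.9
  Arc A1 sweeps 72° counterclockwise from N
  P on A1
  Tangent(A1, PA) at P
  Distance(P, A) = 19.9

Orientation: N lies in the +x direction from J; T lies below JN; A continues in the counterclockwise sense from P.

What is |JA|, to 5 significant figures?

25.515

J is at the origin; J and N share the same y with |JN| = 22.8 and N on the +x side, so N = (22.800, 0.0000). Since A1 is tangent to JN there, TN ⟂ JN, so T = N + (0, -5.9) = (22.800, -5.9000). On A1, N sits at bearing 90° from T; a 72° counterclockwise sweep puts P at bearing 162°, so P = T + 5.9·(cos 162°, sin 162°) = (17.189, -4.0768). Tangency of A1 to PA means the radius TP is perpendicular to PA, so PA runs along (−sin 162°, cos 162°); with |PA| = 19.9, A = (11.039, -23.003). Then |JA| = |A − J| = 25.515.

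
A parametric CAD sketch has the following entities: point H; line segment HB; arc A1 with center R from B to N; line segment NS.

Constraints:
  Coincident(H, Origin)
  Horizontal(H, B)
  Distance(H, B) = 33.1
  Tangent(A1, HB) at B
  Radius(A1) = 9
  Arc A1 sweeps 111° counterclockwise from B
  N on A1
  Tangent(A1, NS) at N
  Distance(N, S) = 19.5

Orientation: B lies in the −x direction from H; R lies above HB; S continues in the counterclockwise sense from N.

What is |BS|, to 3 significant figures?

30.5

H is at the origin; HB is horizontal with |HB| = 33.1 and B on the −x side, so B = (-33.1, 0.00). Since A1 is tangent to HB there, RB ⟂ HB, so R = B + (0, 9) = (-33.1, 9.00). On A1, B sits at bearing -90° from R; a 111° counterclockwise sweep puts N at bearing 21°, so N = R + 9.0·(cos 21°, sin 21°) = (-24.7, 12.2). The tangent condition forces RN to be normal to NS, so NS runs along (−sin 21°, cos 21°); with |NS| = 19.5, S = (-31.7, 30.4). Then |BS| = |S − B| = 30.5.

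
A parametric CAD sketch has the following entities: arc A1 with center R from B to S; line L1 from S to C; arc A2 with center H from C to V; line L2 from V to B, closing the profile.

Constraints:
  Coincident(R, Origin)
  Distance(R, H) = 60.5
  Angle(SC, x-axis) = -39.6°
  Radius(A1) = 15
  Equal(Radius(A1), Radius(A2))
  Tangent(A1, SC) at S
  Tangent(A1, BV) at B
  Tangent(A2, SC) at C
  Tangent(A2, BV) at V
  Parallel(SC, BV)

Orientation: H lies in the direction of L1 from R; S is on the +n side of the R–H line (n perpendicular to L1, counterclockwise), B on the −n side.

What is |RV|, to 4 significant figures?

62.33

The slot axis is L1's direction at -39.6°, so u = (cos -39.6°, sin -39.6°) = (0.7705, -0.6374) and n = (−sin -39.6°, cos -39.6°) = (0.6374, 0.7705). R is at the origin and H lies 60.5 along u from R, so H = 60.5·u = (46.62, -38.56). Tangency of A1 to both parallel lines with radius 15.0 puts S and B at R ± 15.0·n: S = (9.561, 11.56), B = (-9.561, -11.56). Equal radii place C and V the same way about H: C = H + 15.0·n = (56.18, -27.01), V = H − 15.0·n = (37.05, -50.12). Then |RV| = |V − R| = 62.33.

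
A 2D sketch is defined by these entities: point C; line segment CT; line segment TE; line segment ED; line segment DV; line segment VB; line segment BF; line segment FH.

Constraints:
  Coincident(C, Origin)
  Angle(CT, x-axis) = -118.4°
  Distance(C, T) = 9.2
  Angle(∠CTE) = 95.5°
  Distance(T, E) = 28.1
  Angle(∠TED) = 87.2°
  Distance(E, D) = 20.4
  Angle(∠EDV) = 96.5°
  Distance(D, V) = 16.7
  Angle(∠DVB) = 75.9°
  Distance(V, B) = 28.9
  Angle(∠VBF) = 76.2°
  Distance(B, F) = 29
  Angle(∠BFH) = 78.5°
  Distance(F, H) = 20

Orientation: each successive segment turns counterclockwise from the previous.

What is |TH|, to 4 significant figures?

37.07

C is at the origin; CT runs at -118.4° with length 9.2, so T = (-4.376, -8.093). ∠CTE = 95.5° gives TE at -33.90° from the x-axis; with |TE| = 28.1, E = (18.95, -23.77). ∠TED = 87.2° gives ED at 58.90° from the x-axis; with |ED| = 20.4, D = (29.48, -6.298). ∠EDV = 96.5° gives DV at 142.4° from the x-axis; with |DV| = 16.7, V = (16.25, 3.892). ∠DVB = 75.9° gives VB at -113.5° from the x-axis; with |VB| = 28.9, B = (4.730, -22.61). ∠VBF = 76.2° gives BF at -9.700° from the x-axis; with |BF| = 29.0, F = (33.32, -27.50). ∠BFH = 78.5° gives FH at 91.80° from the x-axis; with |FH| = 20.0, H = (32.69, -7.507). Then |TH| = |H − T| = 37.07.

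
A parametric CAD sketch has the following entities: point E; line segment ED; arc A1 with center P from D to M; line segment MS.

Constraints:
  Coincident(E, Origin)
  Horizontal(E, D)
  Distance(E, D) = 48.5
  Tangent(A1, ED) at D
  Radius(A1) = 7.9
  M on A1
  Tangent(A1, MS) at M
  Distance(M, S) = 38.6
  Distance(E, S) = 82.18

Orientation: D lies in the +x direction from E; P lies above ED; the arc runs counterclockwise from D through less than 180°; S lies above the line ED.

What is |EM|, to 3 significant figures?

55.8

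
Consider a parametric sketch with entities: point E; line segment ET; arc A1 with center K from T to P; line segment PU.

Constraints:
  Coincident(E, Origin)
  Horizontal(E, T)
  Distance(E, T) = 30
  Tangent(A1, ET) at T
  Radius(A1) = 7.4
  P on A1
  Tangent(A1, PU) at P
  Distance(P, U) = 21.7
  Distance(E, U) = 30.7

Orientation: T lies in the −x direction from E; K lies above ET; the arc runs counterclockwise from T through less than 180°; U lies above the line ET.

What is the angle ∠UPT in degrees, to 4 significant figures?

143.7°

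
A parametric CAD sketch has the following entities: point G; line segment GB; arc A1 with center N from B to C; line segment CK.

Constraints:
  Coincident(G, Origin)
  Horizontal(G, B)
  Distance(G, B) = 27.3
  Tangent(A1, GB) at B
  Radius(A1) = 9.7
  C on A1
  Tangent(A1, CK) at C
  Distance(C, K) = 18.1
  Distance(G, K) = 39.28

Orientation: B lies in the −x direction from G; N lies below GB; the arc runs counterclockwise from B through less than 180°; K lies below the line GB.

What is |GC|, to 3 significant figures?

38.4

Checks: G = (0.00, 0.00) ✓; |NC| = 9.700 ✓; ∠(NC, CK) = 90.00° ✓; |CK| = 18.10 ✓; |GK| = 39.28 ✓.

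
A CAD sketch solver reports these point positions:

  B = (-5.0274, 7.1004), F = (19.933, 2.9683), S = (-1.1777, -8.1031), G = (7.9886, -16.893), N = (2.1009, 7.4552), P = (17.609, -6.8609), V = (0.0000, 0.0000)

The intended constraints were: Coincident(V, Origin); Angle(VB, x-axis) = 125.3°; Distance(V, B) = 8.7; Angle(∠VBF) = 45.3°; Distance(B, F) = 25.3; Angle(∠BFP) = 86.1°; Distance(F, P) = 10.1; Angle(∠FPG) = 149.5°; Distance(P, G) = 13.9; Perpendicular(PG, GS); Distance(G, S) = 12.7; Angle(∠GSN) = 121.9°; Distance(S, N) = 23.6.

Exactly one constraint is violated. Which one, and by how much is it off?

Distance(S, N) = 23.6 — off by 7.70.

V = (0.00, 0.00) ✓; VB at 125.3° ✓; |VB| = 8.700 ✓; ∠VBF = 45.30° ✓; |BF| = 25.30 ✓; ∠BFP = 86.10° ✓; |FP| = 10.10 ✓; ∠FPG = 149.5° ✓; |PG| = 13.90 ✓; ∠(PG, GS) = 90.00° ✓; |GS| = 12.70 ✓; ∠GSN = 121.9° ✓; |SN| = 15.90 ✗.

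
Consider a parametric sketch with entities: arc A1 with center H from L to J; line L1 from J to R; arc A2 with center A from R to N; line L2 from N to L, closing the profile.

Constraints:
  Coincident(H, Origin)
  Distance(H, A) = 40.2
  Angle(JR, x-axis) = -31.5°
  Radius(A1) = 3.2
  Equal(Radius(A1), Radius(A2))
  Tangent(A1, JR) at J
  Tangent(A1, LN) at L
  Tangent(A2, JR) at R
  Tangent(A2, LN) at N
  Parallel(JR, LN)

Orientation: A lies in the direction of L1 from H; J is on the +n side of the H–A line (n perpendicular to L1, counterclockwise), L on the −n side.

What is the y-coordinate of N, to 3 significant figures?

-23.7

The slot axis is L1's direction at -31.5°, so u = (cos -31.5°, sin -31.5°) = (0.853, -0.522) and n = (−sin -31.5°, cos -31.5°) = (0.522, 0.853). H is at the origin and A lies 40.2 along u from H, so A = 40.2·u = (34.3, -21.0). Tangency of A1 to both parallel lines with radius 3.2 puts J and L at H ± 3.2·n: J = (1.67, 2.73), L = (-1.67, -2.73). Equal radii place R and N the same way about A: R = A + 3.2·n = (35.9, -18.3), N = A − 3.2·n = (32.6, -23.7). So N.y = -23.7.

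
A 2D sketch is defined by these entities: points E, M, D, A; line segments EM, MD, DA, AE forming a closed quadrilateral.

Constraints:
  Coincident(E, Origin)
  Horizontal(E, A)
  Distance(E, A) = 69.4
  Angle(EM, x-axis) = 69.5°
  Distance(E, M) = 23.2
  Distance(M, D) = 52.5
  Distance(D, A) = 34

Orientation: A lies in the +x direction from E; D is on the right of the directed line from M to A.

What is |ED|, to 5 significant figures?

45.398

E is at the origin; EA is horizontal with |EA| = 69.4 and A in +x, so A = (69.4, 0). EM runs at 69.5° with |EM| = 23.2, so M = (8.1248, 21.731). D is determined by |MD| = 52.5 and |DA| = 34.0 together: it lies at the intersection of circle(M, 52.5) and circle(A, 34.0). With |MA| = 65.014, the foot of the radical line on MA is 44.814 from M and the perpendicular offset is √(52.5² − 44.814²) = 27.349. Taking the right-of-MA solution: D = (41.220, -19.024).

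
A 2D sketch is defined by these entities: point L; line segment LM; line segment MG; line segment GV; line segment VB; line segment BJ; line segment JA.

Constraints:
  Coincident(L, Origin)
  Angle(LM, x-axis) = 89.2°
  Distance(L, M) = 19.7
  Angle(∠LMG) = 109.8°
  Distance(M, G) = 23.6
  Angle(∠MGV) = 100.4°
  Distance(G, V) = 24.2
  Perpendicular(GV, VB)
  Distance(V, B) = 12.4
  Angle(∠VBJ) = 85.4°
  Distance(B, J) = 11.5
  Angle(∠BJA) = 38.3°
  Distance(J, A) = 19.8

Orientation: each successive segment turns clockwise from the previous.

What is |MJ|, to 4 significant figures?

20.65

L is at the origin; LM runs at 89.2° with length 19.7, so M = (0.2751, 19.70). ∠LMG = 109.8° gives MG at 19.00° from the x-axis; with |MG| = 23.6, G = (22.59, 27.38). ∠MGV = 100.4° gives GV at -60.60° from the x-axis; with |GV| = 24.2, V = (34.47, 6.298). The perpendicularity gives VB at right angles to GV, so VB runs at -150.6°; with |VB| = 12.4, B = (23.67, 0.2109). ∠VBJ = 85.4° gives BJ at 114.8° from the x-axis; with |BJ| = 11.5, J = (18.84, 10.65). Then |MJ| = |J − M| = 20.65.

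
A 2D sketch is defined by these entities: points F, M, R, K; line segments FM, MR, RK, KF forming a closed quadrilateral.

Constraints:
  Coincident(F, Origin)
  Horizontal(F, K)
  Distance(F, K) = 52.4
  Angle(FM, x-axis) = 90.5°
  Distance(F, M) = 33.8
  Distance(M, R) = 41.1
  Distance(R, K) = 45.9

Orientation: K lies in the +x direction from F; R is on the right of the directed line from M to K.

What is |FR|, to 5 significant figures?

9.6450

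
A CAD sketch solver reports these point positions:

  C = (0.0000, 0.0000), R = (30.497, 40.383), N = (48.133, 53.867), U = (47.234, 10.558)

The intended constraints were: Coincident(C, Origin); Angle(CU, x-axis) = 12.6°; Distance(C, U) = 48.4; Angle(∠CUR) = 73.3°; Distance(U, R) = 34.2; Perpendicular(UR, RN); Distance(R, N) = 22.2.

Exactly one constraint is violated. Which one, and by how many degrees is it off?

Perpendicular(UR, RN) — off by 8.10°.

C = (0.00, 0.00) ✓; CU at 12.60° ✓; |CU| = 48.40 ✓; ∠CUR = 73.30° ✓; |UR| = 34.20 ✓; ∠(UR, RN) = 81.90° ✗; |RN| = 22.20 ✓.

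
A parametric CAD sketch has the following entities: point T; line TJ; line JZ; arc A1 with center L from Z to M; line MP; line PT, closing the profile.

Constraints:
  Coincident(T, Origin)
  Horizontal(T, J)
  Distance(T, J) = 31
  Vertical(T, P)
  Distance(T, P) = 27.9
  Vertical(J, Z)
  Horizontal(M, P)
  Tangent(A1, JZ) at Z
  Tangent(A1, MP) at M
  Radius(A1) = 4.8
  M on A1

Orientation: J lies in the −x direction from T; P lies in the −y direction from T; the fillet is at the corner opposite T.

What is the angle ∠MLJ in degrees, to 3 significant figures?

168°

T is at the origin; T and J share the same y with |TJ| = 31.0 and J on the −x side, so J = (-31.0, 0.00). T and P share the same x with |TP| = 27.9 and P on the −y side, so P = (0.00, -27.9). The virtual corner opposite T is at (-31.0, -27.9). A1 meets JZ tangentially, so LZ is at right angles to JZ and the tangent condition forces LM to be normal to MP, with radius 4.8, so the center L sits 4.8 in from both sides at L = (-26.2, -23.1). That places the tangent points at Z = (-31.0, -23.1) on JZ and M = (-26.2, -27.9) on MP. Then cos ∠MLJ = LM·LJ / (|LM||LJ|), giving 168°.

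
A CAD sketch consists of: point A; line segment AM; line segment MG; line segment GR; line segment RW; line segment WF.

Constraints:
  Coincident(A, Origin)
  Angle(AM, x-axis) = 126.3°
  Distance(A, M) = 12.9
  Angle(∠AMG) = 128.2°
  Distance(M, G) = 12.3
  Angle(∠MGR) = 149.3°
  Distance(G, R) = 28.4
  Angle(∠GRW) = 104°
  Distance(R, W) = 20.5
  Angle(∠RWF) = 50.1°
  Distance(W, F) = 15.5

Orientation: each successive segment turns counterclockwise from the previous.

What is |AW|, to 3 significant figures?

45.6

∠MGR = 149.3° gives GR at -151° from the x-axis; with |GR| = 28.4, R = (-44.8, -2.88). ∠GRW = 104.0° gives RW at -75.2° from the x-axis; with |RW| = 20.5, W = (-39.6, -22.7). Then |AW| = |W − A| = 45.6.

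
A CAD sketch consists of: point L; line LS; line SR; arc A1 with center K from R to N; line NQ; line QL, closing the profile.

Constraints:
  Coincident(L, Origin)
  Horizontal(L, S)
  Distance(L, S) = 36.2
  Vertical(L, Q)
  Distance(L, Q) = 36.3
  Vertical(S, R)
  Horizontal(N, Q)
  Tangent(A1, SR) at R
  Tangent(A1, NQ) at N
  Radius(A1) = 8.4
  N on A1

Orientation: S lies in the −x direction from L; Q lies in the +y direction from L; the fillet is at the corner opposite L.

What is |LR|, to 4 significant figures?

45.70

L is at the origin; L and S share the same y with |LS| = 36.2 and S on the −x side, so S = (-36.20, 0.000). L and Q share the same x with |LQ| = 36.3 and Q on the +y side, so Q = (0.000, 36.30). The virtual corner opposite L is at (-36.20, 36.30). The tangent condition forces KR to be normal to SR and since A1 is tangent to NQ there, KN ⟂ NQ, with radius 8.4, so the center K sits 8.4 in from both sides at K = (-27.80, 27.90). That places the tangent points at R = (-36.20, 27.90) on SR and N = (-27.80, 36.30) on NQ. Then |LR| = |R − L| = 45.70.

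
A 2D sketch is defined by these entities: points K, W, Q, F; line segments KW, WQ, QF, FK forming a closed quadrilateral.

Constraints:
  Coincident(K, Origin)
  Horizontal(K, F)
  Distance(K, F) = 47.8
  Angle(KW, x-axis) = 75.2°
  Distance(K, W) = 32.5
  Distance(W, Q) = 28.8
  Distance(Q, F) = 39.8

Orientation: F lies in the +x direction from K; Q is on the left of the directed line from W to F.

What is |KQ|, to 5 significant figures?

52.640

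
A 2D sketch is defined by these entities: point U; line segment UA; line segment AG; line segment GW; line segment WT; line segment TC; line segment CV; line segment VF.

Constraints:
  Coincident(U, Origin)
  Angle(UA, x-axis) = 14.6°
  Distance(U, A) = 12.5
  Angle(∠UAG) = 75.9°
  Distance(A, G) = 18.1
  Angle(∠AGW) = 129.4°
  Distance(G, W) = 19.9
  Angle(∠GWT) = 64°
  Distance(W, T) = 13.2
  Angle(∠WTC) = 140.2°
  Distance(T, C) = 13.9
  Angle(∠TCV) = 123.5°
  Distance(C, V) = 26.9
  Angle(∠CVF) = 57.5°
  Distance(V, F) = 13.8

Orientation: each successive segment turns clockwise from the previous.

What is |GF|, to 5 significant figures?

9.2165

U is at the origin; UA runs at 14.6° with length 12.5, so A = (12.096, 3.1509). ∠UAG = 75.9° gives AG at -89.500° from the x-axis; with |AG| = 18.1, G = (12.254, -14.948). ∠AGW = 129.4° gives GW at -140.10° from the x-axis; with |GW| = 19.9, W = (-3.0123, -27.713). ∠GWT = 64.0° gives WT at 103.90° from the x-axis; with |WT| = 13.2, T = (-6.1833, -14.900). ∠WTC = 140.2° gives TC at 64.100° from the x-axis; with |TC| = 13.9, C = (-0.11174, -2.3960). ∠TCV = 123.5° gives CV at 7.6000° from the x-axis; with |CV| = 26.9, V = (26.552, 1.1617). ∠CVF = 57.5° gives VF at -114.90° from the x-axis; with |VF| = 13.8, F = (20.742, -11.355). Then |GF| = |F − G| = 9.2165.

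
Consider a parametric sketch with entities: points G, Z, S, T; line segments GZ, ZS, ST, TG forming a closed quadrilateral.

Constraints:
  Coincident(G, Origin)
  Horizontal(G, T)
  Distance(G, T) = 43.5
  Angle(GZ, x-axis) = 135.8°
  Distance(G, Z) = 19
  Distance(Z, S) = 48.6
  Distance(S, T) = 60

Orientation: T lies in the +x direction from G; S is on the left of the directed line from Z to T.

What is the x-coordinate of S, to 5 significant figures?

14.783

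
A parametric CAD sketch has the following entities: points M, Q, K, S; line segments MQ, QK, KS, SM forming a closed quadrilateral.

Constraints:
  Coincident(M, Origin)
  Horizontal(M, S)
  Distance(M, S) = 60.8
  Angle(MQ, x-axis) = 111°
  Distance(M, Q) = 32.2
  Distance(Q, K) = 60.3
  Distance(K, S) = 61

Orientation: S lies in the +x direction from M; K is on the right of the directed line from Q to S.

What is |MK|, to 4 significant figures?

28.25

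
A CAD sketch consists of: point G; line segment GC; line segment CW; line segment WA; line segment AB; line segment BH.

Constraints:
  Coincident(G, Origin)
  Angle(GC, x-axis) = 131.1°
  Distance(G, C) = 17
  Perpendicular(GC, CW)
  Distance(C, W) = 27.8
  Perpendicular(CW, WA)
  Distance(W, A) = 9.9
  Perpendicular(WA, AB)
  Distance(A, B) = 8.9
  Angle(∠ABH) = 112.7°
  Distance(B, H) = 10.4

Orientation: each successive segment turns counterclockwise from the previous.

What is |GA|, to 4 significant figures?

28.69

G is at the origin; GC runs at 131.1° with length 17.0, so C = (-11.18, 12.81). GC is perpendicular to CW, so CW runs at -138.9°; with |CW| = 27.8, W = (-32.12, -5.464). The perpendicularity gives WA at right angles to CW, so WA runs at -48.90°; with |WA| = 9.9, A = (-25.62, -12.92). Then |GA| = |A − G| = 28.69.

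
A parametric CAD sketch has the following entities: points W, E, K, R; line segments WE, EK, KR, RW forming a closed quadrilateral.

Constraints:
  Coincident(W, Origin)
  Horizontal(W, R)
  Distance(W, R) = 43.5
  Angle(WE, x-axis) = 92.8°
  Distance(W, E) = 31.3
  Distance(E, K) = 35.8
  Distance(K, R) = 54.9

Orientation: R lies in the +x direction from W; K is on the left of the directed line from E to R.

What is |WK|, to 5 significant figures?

59.149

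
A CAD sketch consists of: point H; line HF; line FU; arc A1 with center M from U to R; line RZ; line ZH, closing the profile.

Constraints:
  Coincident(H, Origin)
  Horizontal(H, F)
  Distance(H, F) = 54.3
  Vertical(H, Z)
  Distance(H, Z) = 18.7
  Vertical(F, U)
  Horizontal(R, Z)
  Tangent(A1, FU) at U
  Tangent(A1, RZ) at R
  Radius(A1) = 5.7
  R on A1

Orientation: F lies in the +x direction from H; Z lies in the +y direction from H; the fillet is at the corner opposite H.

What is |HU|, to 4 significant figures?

55.83

H is at the origin; HF is horizontal with |HF| = 54.3 and F on the +x side, so F = (54.30, 0.000). H and Z share the same x with |HZ| = 18.7 and Z on the +y side, so Z = (0.000, 18.70). The virtual corner opposite H is at (54.30, 18.70). The tangent condition forces MU to be normal to FU and since A1 is tangent to RZ there, MR ⟂ RZ, with radius 5.7, so the center M sits 5.7 in from both sides at M = (48.60, 13.00). That places the tangent points at U = (54.30, 13.00) on FU and R = (48.60, 18.70) on RZ. Then |HU| = |U − H| = 55.83.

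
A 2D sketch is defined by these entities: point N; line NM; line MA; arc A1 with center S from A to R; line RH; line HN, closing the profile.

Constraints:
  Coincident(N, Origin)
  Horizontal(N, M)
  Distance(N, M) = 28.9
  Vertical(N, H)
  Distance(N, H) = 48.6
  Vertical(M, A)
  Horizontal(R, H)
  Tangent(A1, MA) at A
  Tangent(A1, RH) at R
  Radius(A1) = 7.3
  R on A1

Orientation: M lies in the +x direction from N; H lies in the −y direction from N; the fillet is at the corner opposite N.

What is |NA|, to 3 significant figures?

50.4

The virtual corner opposite N is at (28.9, -48.6). Tangency of A1 to MA means the radius SA is perpendicular to MA and A1 meets RH tangentially, so SR is at right angles to RH, with radius 7.3, so the center S sits 7.3 in from both sides at S = (21.6, -41.3). That places the tangent points at A = (28.9, -41.3) on MA and R = (21.6, -48.6) on RH. Then |NA| = |A − N| = 50.4.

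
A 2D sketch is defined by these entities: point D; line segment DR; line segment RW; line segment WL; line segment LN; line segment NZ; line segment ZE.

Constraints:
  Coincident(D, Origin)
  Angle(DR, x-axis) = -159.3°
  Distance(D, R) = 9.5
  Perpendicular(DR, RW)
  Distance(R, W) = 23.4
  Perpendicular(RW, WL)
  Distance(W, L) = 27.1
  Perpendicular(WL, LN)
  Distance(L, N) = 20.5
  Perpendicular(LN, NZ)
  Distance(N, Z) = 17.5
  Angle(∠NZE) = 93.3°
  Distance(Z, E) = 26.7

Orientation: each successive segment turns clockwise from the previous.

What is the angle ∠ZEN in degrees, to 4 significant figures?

32.23°

D is at the origin; DR runs at -159.3° with length 9.5, so R = (-8.887, -3.358). The perpendicularity gives RW at right angles to DR, so RW runs at 110.7°; with |RW| = 23.4, W = (-17.16, 18.53). The perpendicularity gives WL at right angles to RW, so WL runs at 20.70°; with |WL| = 27.1, L = (8.193, 28.11). WL is perpendicular to LN, so LN runs at -69.30°; with |LN| = 20.5, N = (15.44, 8.934). The perpendicularity gives NZ at right angles to LN, so NZ runs at -159.3°; with |NZ| = 17.5, Z = (-0.9315, 2.748). ∠NZE = 93.3° gives ZE at 114.0° from the x-axis; with |ZE| = 26.7, E = (-11.79, 27.14). Then cos ∠ZEN = EZ·EN / (|EZ||EN|), giving 32.23°.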